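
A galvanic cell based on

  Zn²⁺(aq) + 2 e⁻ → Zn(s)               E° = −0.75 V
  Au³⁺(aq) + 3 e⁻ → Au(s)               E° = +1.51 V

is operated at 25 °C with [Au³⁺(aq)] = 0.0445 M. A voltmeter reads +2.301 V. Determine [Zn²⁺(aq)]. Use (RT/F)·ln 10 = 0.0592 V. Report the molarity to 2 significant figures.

The Au³⁺/Au couple has the larger reduction potential, so it is the cathode: E°cell = +1.51 − (−0.75) = +2.26 V and n = 6.
Rearranging E = E° − (0.0592/n)·log Q gives log Q = 6(+2.26 − (+2.301))/0.0592 = −4.155.
The balanced reaction is 2 Au³⁺(aq) + 3 Zn(s) → 2 Au(s) + 3 Zn²⁺(aq), so Q = [Zn²⁺(aq)]^3 / [Au³⁺(aq)]^2.
Substituting the known concentrations and solving, log [Zn²⁺(aq)] = −2.286 and [Zn²⁺(aq)] = 0.0052 M.

0.0052 M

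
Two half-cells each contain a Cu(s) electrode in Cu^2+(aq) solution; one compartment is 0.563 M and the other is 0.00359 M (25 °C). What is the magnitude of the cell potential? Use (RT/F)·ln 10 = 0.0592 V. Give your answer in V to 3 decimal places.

For a concentration cell E°cell = 0, since both electrodes use the same couple.
The compartment with the higher Cu^2+(aq) concentration (0.563 M) acts as the cathode; ions are reduced there and produced at the dilute (0.00359 M) anode.
With n = 2, Ecell = −(0.0592/2)·log([dilute]/[conc]) = −(0.0592/2)·log(0.00359/0.563) = +0.065 V.

0.065 V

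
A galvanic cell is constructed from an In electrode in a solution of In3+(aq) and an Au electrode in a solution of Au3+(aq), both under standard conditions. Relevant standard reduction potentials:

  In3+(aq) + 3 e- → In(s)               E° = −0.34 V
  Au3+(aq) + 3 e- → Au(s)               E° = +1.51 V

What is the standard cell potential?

+1.85 V

Of the two couples in this cell, the one with the more positive reduction potential is reduced at the cathode: here that is Au³⁺/Au (+1.51 V); In³⁺/In (−0.34 V) is the anode.
E°cell = E°(cathode) − E°(anode) = +1.51 − (−0.34) = +1.85 V.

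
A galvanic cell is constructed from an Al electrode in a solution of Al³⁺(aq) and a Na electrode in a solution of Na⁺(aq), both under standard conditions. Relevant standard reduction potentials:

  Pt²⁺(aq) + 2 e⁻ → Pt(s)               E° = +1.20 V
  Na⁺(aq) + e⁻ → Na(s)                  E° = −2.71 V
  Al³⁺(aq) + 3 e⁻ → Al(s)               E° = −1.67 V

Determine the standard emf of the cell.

+1.04 V

The Al³⁺/Al couple has the higher E°, so Al ion is reduced (cathode) and Na is oxidized (anode).
E°cell = E°(cathode) − E°(anode) = −1.67 − (−2.71) = +1.04 V.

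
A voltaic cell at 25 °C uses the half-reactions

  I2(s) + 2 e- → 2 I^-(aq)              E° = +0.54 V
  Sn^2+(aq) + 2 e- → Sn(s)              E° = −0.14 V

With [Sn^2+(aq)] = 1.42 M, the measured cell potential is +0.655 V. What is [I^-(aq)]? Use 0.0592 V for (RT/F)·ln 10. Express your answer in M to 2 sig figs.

2.2 M

I₂/I⁻ is the cathode (higher E°); E°cell = +0.54 − (−0.14) = +0.68 V with n = 2.
From the Nernst equation, log Q = n(E° − E)/0.0592 = 2·(+0.68 − (+0.655))/0.0592 = 0.845.
Balancing electrons gives I2(s) + Sn(s) → 2 I^-(aq) + Sn^2+(aq); thus Q = [I^-(aq)]^2·[Sn^2+(aq)].
Solving for the unknown gives log [I^-(aq)] = 0.346, so [I^-(aq)] ≈ 2.2 M.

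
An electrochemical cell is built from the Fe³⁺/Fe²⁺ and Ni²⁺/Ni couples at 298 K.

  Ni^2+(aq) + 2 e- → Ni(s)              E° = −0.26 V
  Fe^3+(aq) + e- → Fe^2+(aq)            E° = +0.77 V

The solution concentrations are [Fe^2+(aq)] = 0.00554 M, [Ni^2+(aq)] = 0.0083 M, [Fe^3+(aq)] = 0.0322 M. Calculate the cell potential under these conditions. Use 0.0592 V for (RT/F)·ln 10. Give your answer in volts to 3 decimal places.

The Fe³⁺/Fe²⁺ couple has the more positive E°, so it is the cathode; Ni²⁺/Ni is the anode.
The standard potential is +0.77 − (−0.26) = +1.03 V and the balanced reaction transfers n = 2 electrons.
Balancing gives 2 Fe^3+(aq) + Ni(s) → 2 Fe^2+(aq) + Ni^2+(aq); hence Q = ([Fe^2+(aq)]^2·[Ni^2+(aq)]) / [Fe^3+(aq)]^2 = 0.000246 (log Q = −3.610).
E = E° − (0.0592/n)·log Q = +1.03 − (0.0592/2)(−3.610) = +1.137 V.

+1.137 V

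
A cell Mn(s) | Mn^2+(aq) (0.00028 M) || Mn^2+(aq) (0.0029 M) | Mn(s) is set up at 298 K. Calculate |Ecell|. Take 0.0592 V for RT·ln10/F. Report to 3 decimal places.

For a concentration cell E°cell = 0, since both electrodes use the same couple.
The compartment with the higher Mn^2+(aq) concentration (0.0029 M) acts as the cathode; ions are reduced there and produced at the dilute (0.00028 M) anode.
With n = 2, Ecell = −(0.0592/2)·log([dilute]/[conc]) = −(0.0592/2)·log(0.00028/0.0029) = +0.030 V.

0.030 V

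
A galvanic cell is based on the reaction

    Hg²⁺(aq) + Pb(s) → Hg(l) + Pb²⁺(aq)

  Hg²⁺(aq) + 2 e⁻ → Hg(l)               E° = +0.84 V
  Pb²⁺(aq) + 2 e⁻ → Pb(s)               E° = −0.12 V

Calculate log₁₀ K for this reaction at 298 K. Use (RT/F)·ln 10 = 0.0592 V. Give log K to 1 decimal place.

The Hg²⁺/Hg couple is reduced (cathode); E°cell = +0.84 − (−0.12) = +0.96 V with n = 2.
At equilibrium E = 0, so log K = nE°cell / 0.0592 = (2)(+0.96) / 0.0592 = 32.4.

log K = 32.4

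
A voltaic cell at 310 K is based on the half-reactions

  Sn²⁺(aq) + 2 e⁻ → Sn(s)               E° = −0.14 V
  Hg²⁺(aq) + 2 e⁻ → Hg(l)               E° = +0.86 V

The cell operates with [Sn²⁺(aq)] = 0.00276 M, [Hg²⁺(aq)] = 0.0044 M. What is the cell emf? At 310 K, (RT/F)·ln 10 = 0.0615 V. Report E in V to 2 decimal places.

The Hg²⁺/Hg couple has the more positive E°, so it is the cathode; Sn²⁺/Sn is the anode.
E°cell = E°cat − E°an = +0.86 − (−0.14) = +1.00 V; n = 2.
Balancing gives Hg²⁺(aq) + Sn(s) → Hg(l) + Sn²⁺(aq); hence Q = [Sn²⁺(aq)] / [Hg²⁺(aq)] = 0.627 (log Q = −0.203).
Applying E = E° − (RT ln10/nF)·log Q gives +1.00 − (0.0615/2)(−0.203) = +1.01 V.

+1.01 V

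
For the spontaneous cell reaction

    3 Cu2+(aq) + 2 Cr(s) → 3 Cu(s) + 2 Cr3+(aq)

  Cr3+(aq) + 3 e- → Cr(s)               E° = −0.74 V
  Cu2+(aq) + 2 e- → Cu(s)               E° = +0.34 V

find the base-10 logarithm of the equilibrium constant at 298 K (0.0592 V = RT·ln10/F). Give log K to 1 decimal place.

log K = 109.5

The Cu²⁺/Cu couple is reduced (cathode); E°cell = +0.34 − (−0.74) = +1.08 V with n = 6.
At equilibrium E = 0, so log K = nE°cell / 0.0592 = (6)(+1.08) / 0.0592 = 109.5.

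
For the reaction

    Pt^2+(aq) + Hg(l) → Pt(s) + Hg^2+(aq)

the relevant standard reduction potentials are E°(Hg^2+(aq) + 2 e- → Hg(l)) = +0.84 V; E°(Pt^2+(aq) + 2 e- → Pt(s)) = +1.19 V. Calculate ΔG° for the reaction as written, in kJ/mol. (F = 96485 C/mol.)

In the reaction as written Pt^2+(aq) is reduced, so the Pt²⁺/Pt couple is the cathode and Hg²⁺/Hg is the anode.
E°cell = +1.19 − (+0.84) = +0.35 V; balancing electrons gives n = 2.
ΔG° = −nFE°cell = −(2)(96485)(+0.35) J/mol = −67.5 kJ/mol.

−67.5 kJ/mol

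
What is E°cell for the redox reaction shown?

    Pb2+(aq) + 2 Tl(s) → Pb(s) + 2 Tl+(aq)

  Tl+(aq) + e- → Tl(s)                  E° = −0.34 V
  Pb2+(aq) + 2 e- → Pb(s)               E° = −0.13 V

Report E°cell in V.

+0.21 V

Pb2+(aq) gains electrons, so the Pb²⁺/Pb couple is the cathode; the Tl⁺/Tl couple is the anode.
E°cell = E°(cathode) − E°(anode) = −0.13 − (−0.34) = +0.21 V.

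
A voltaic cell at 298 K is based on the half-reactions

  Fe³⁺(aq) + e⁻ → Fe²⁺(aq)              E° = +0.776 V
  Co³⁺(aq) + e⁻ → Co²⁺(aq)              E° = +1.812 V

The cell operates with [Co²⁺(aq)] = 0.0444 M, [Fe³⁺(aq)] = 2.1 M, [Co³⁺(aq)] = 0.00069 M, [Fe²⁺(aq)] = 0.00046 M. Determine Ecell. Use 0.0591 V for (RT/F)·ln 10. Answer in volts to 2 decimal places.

+0.71 V

Co³⁺/Co²⁺ is reduced (cathode, E° = +1.812 V) and Fe³⁺/Fe²⁺ is oxidized (anode).
The standard potential is +1.812 − (+0.776) = +1.036 V and the balanced reaction transfers n = 1 electron.
For the overall reaction Co³⁺(aq) + Fe²⁺(aq) → Co²⁺(aq) + Fe³⁺(aq), Q = ([Co²⁺(aq)]·[Fe³⁺(aq)]) / ([Co³⁺(aq)]·[Fe²⁺(aq)]) = 2.94×10^5, giving log Q = 5.468.
Applying E = E° − (RT ln10/nF)·log Q gives +1.036 − (0.0591/1)(5.468) = +0.71 V.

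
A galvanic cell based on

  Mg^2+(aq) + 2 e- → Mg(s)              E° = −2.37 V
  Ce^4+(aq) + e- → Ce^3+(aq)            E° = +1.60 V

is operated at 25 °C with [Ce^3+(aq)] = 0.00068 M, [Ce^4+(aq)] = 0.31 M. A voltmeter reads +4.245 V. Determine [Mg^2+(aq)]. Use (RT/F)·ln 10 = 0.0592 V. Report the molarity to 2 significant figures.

The Ce⁴⁺/Ce³⁺ couple has the larger reduction potential, so it is the cathode: E°cell = +1.60 − (−2.37) = +3.97 V and n = 2.
Since E = E° − (0.0592/n)·log Q, log Q = n(E° − E)/0.0592 = −9.291.
Balancing electrons gives 2 Ce^4+(aq) + Mg(s) → 2 Ce^3+(aq) + Mg^2+(aq); thus Q = ([Ce^3+(aq)]^2·[Mg^2+(aq)]) / [Ce^4+(aq)]^2.
Isolating [Mg^2+(aq)] in Q = 10^{−9.291} yields log [Mg^2+(aq)] = −3.973, i.e. 0.00011 M.

0.00011 M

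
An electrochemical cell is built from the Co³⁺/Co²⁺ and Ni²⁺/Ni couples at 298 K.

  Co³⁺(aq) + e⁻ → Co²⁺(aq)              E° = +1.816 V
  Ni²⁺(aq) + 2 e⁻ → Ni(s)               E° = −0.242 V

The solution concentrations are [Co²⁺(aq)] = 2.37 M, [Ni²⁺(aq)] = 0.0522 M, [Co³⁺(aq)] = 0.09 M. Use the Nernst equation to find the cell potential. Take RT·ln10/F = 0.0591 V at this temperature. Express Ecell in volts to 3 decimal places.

Co³⁺/Co²⁺ is reduced (cathode, E° = +1.816 V) and Ni²⁺/Ni is oxidized (anode).
E°cell = E°cat − E°an = +1.816 − (−0.242) = +2.058 V; n = 2.
For the overall reaction 2 Co³⁺(aq) + Ni(s) → 2 Co²⁺(aq) + Ni²⁺(aq), Q = ([Co²⁺(aq)]^2·[Ni²⁺(aq)]) / [Co³⁺(aq)]^2 = 36.2, giving log Q = 1.559.
Applying E = E° − (RT ln10/nF)·log Q gives +2.058 − (0.0591/2)(1.559) = +2.012 V.

+2.012 V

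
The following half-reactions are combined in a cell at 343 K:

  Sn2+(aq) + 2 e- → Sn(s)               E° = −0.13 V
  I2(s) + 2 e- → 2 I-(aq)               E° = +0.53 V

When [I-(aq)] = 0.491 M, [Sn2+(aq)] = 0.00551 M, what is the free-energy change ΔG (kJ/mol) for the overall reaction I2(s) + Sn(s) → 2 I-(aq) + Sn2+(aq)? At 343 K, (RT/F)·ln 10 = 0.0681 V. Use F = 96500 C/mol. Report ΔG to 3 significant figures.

With I₂/I⁻ reduced at the cathode, E°cell = +0.53 − (−0.13) = +0.66 V and n = 2.
Q = [I-(aq)]^2·[Sn2+(aq)] = 0.00133, so log Q = −2.877 and E = +0.66 − (0.0681/2)(−2.877) = +0.7580 V.
Then ΔG = −nFE = −2 × 96500 × +0.7580 J/mol = −146 kJ/mol.

−146 kJ/mol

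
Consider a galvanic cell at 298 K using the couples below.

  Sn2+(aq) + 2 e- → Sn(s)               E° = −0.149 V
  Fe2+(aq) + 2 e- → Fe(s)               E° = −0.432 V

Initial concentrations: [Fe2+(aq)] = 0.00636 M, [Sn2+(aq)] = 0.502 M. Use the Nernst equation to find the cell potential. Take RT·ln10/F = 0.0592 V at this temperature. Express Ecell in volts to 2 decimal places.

+0.34 V

The Sn²⁺/Sn couple has the more positive E°, so it is the cathode; Fe²⁺/Fe is the anode.
E°cell = −0.149 − (−0.432) = +0.283 V, with n = 2 electrons transferred.
Balancing gives Sn2+(aq) + Fe(s) → Sn(s) + Fe2+(aq); hence Q = [Fe2+(aq)] / [Sn2+(aq)] = 0.0127 (log Q = −1.897).
E = E° − (0.0592/n)·log Q = +0.283 − (0.0592/2)(−1.897) = +0.34 V.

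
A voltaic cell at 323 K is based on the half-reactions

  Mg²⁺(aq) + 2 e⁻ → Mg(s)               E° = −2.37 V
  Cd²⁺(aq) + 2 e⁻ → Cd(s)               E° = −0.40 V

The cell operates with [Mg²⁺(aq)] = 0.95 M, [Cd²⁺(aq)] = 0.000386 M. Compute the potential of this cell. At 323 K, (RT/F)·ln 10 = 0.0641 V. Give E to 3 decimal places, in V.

+1.861 V

Since E°(Cd²⁺/Cd) > E°(Mg²⁺/Mg), Cd²⁺/Cd serves as the cathode.
E°cell = E°cat − E°an = −0.40 − (−2.37) = +1.97 V; n = 2.
The balanced reaction is Cd²⁺(aq) + Mg(s) → Cd(s) + Mg²⁺(aq), so Q = [Mg²⁺(aq)] / [Cd²⁺(aq)] = 2.46×10^3 and log Q = 3.391.
By the Nernst equation, E = +1.97 − (0.0641/2)·(3.391) = +1.861 V.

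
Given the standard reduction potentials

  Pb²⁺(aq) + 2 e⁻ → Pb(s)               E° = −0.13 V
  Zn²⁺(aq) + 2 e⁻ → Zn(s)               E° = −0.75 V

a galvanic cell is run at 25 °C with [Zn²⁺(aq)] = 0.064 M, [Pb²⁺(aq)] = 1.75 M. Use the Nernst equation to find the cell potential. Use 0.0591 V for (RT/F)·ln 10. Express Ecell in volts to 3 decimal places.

+0.662 V

Since E°(Pb²⁺/Pb) > E°(Zn²⁺/Zn), Pb²⁺/Pb serves as the cathode.
The standard potential is −0.13 − (−0.75) = +0.62 V and the balanced reaction transfers n = 2 electrons.
The balanced reaction is Pb²⁺(aq) + Zn(s) → Pb(s) + Zn²⁺(aq), so Q = [Zn²⁺(aq)] / [Pb²⁺(aq)] = 0.0366 and log Q = −1.437.
E = E° − (0.0591/n)·log Q = +0.62 − (0.0591/2)(−1.437) = +0.662 V.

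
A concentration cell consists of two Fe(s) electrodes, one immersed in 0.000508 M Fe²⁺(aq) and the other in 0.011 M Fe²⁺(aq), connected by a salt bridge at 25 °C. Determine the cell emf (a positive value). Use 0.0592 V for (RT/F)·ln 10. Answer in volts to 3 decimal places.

0.040 V

For a concentration cell E°cell = 0, since both electrodes use the same couple.
The compartment with the higher Fe²⁺(aq) concentration (0.011 M) acts as the cathode; ions are reduced there and produced at the dilute (0.000508 M) anode.
With n = 2, Ecell = −(0.0592/2)·log([dilute]/[conc]) = −(0.0592/2)·log(0.000508/0.011) = +0.040 V.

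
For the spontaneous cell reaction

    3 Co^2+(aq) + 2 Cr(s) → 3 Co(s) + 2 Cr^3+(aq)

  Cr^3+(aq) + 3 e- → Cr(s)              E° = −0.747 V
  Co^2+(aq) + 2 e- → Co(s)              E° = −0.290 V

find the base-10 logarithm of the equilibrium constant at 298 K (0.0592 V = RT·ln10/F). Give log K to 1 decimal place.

log K = 46.3

The Co²⁺/Co couple is reduced (cathode); E°cell = −0.290 − (−0.747) = +0.457 V with n = 6.
At equilibrium E = 0, so log K = nE°cell / 0.0592 = (6)(+0.457) / 0.0592 = 46.3.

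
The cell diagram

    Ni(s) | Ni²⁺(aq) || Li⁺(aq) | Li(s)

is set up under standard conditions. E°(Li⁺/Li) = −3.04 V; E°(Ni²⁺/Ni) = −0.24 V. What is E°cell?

−2.80 V

By convention the left-hand electrode in cell notation is the anode (oxidation) and the right-hand electrode is the cathode (reduction).
E°cell = E°(right) − E°(left) = −3.04 − (−0.24) = −2.80 V.
The negative sign shows that, as written, the cell would require an external voltage to drive the reaction.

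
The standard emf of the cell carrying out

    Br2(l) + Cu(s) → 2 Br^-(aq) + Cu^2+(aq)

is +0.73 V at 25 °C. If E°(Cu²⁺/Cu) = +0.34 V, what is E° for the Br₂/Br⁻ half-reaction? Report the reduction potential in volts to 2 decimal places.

In the reaction as written the Br₂/Br⁻ couple is reduced (cathode) and Cu²⁺/Cu is oxidized (anode), so E°cell = E°(Br₂/Br⁻) − E°(Cu²⁺/Cu).
E°(Br₂/Br⁻) = E°cell + E°(anode) = +0.73 + (+0.34) = +1.07 V.

+1.07 V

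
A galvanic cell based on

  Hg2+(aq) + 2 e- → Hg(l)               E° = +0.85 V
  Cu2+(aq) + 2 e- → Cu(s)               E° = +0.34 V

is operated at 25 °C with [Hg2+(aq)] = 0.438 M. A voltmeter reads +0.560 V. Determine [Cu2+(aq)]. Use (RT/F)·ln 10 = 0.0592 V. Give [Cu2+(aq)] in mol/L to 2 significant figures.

0.0090 M

With Hg²⁺/Hg at the cathode and Cu²⁺/Cu at the anode, E°cell = +0.85 − (+0.34) = +0.51 V (n = 2).
From the Nernst equation, log Q = n(E° − E)/0.0592 = 2·(+0.51 − (+0.560))/0.0592 = −1.689.
For Hg2+(aq) + Cu(s) → Hg(l) + Cu2+(aq), the reaction quotient is Q = [Cu2+(aq)] / [Hg2+(aq)].
Isolating [Cu2+(aq)] in Q = 10^{−1.689} yields log [Cu2+(aq)] = −2.048, i.e. 0.0090 M.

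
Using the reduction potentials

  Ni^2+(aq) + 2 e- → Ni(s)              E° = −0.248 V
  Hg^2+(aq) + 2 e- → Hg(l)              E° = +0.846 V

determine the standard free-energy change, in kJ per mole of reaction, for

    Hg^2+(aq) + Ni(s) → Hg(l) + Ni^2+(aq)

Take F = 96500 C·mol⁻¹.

In the reaction as written Hg^2+(aq) is reduced, so the Hg²⁺/Hg couple is the cathode and Ni²⁺/Ni is the anode.
E°cell = +0.846 − (−0.248) = +1.094 V; balancing electrons gives n = 2.
ΔG° = −nFE°cell = −(2)(96500)(+1.094) J/mol = −211 kJ/mol.

−211 kJ/mol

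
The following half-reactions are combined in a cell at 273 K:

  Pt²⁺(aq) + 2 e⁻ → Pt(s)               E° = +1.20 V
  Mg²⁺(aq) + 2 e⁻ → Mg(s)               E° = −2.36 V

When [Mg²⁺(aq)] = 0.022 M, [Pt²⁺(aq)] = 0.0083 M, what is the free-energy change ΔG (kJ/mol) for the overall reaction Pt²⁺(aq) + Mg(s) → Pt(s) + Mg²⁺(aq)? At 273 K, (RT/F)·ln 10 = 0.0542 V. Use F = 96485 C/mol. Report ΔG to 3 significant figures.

With Pt²⁺/Pt reduced at the cathode, E°cell = +1.20 − (−2.36) = +3.56 V and n = 2.
Here Q = [Mg²⁺(aq)] / [Pt²⁺(aq)] = 2.65 (log Q = 0.423), giving E = +3.56 − (0.0542/2)·(0.423) = +3.5485 V.
Then ΔG = −nFE = −2 × 96485 × +3.5485 J/mol = −685 kJ/mol.

−685 kJ/mol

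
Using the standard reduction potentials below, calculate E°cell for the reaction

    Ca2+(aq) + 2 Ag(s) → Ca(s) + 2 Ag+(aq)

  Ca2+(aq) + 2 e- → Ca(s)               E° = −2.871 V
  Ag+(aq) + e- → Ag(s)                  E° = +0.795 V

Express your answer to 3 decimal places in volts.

−3.666 V

Ca2+(aq) gains electrons, so the Ca²⁺/Ca couple is the cathode; the Ag⁺/Ag couple is the anode.
E°cell = E°(cathode) − E°(anode) = −2.871 − (+0.795) = −3.666 V.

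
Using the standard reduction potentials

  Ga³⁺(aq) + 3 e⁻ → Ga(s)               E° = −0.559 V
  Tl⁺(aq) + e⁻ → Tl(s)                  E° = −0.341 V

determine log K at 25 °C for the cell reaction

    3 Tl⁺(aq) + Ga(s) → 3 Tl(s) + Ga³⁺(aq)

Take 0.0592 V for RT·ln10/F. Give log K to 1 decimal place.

The Tl⁺/Tl couple is reduced (cathode); E°cell = −0.341 − (−0.559) = +0.218 V with n = 3.
At equilibrium E = 0, so log K = nE°cell / 0.0592 = (3)(+0.218) / 0.0592 = 11.0.

log K = 11.0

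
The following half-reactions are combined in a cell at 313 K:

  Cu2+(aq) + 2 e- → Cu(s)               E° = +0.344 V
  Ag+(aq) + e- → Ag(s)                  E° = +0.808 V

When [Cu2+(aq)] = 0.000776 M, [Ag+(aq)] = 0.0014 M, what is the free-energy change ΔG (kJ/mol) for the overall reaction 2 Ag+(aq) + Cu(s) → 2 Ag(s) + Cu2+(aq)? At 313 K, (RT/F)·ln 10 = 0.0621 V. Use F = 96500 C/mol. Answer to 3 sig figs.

−74.0 kJ/mol

E°cell = +0.808 − (+0.344) = +0.464 V; the balanced reaction transfers n = 2 electrons.
The reaction quotient is [Cu2+(aq)] / [Ag+(aq)]^2 = 396; by Nernst, E = +0.464 − (0.0621/2)(2.598) = +0.3833 V.
ΔG = −nFE = −(2)(96500)(+0.3833) J/mol = −74.0 kJ/mol.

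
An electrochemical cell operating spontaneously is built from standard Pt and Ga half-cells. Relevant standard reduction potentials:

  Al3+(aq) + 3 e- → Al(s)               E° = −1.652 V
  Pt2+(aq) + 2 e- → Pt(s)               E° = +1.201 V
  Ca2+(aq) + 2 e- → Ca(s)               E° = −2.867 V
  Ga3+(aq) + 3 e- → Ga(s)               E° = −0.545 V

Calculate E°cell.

The Pt²⁺/Pt couple has the higher E°, so Pt ion is reduced (cathode) and Ga is oxidized (anode).
E°cell = E°(cathode) − E°(anode) = +1.201 − (−0.545) = +1.746 V.

+1.746 V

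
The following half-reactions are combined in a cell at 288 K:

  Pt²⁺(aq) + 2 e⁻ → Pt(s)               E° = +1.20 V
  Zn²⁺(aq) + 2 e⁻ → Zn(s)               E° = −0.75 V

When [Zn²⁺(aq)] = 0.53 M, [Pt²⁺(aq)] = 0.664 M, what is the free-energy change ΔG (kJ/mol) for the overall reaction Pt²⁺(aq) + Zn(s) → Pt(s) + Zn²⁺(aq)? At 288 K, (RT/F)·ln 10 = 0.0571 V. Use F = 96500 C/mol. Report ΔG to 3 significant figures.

−377 kJ/mol

The standard cell potential is +1.20 − (−0.75) = +1.95 V, with n = 2 electrons in the balanced equation.
Here Q = [Zn²⁺(aq)] / [Pt²⁺(aq)] = 0.798 (log Q = −0.098), giving E = +1.95 − (0.0571/2)·(−0.098) = +1.9528 V.
ΔG = −nFE = −(2)(96500)(+1.9528) J/mol = −377 kJ/mol.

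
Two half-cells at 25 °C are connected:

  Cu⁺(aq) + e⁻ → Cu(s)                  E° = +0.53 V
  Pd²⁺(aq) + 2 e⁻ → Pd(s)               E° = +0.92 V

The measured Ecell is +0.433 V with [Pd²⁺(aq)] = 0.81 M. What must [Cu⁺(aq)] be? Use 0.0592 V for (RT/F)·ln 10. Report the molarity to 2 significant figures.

0.17 M

Pd²⁺/Pd is the cathode (higher E°); E°cell = +0.92 − (+0.53) = +0.39 V with n = 2.
Since E = E° − (0.0592/n)·log Q, log Q = n(E° − E)/0.0592 = −1.453.
The balanced reaction is Pd²⁺(aq) + 2 Cu(s) → Pd(s) + 2 Cu⁺(aq), so Q = [Cu⁺(aq)]^2 / [Pd²⁺(aq)].
Solving for the unknown gives log [Cu⁺(aq)] = −0.772, so [Cu⁺(aq)] ≈ 0.17 M.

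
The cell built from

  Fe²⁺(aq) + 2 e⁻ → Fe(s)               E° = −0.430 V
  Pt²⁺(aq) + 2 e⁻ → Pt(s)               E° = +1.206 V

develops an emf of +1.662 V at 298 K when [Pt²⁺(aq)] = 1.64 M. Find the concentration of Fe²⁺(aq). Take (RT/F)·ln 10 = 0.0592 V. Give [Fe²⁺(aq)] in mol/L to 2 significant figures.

The Pt²⁺/Pt couple has the larger reduction potential, so it is the cathode: E°cell = +1.206 − (−0.430) = +1.636 V and n = 2.
From the Nernst equation, log Q = n(E° − E)/0.0592 = 2·(+1.636 − (+1.662))/0.0592 = −0.878.
The balanced reaction is Pt²⁺(aq) + Fe(s) → Pt(s) + Fe²⁺(aq), so Q = [Fe²⁺(aq)] / [Pt²⁺(aq)].
Substituting the known concentrations and solving, log [Fe²⁺(aq)] = −0.663 and [Fe²⁺(aq)] = 0.22 M.

0.22 M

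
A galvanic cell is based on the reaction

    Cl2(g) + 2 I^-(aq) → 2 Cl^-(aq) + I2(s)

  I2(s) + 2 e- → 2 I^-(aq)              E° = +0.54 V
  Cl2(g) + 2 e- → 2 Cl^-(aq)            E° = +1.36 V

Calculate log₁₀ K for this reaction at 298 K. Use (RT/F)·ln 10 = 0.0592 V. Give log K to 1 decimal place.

The Cl₂/Cl⁻ couple is reduced (cathode); E°cell = +1.36 − (+0.54) = +0.82 V with n = 2.
At equilibrium E = 0, so log K = nE°cell / 0.0592 = (2)(+0.82) / 0.0592 = 27.7.

log K = 27.7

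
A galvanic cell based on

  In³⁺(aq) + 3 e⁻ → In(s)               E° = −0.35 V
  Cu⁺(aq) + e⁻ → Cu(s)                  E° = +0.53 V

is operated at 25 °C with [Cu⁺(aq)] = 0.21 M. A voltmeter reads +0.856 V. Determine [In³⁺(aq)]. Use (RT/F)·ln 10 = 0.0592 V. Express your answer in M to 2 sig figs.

With Cu⁺/Cu at the cathode and In³⁺/In at the anode, E°cell = +0.53 − (−0.35) = +0.88 V (n = 3).
From the Nernst equation, log Q = n(E° − E)/0.0592 = 3·(+0.88 − (+0.856))/0.0592 = 1.216.
For 3 Cu⁺(aq) + In(s) → 3 Cu(s) + In³⁺(aq), the reaction quotient is Q = [In³⁺(aq)] / [Cu⁺(aq)]^3.
Substituting the known concentrations and solving, log [In³⁺(aq)] = −0.817 and [In³⁺(aq)] = 0.15 M.

0.15 M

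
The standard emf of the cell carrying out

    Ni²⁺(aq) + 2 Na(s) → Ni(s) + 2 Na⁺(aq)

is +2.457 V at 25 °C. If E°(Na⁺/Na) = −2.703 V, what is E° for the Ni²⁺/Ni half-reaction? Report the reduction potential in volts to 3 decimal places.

−0.246 V

In the reaction as written the Ni²⁺/Ni couple is reduced (cathode) and Na⁺/Na is oxidized (anode), so E°cell = E°(Ni²⁺/Ni) − E°(Na⁺/Na).
E°(Ni²⁺/Ni) = E°cell + E°(anode) = +2.457 + (−2.703) = −0.246 V.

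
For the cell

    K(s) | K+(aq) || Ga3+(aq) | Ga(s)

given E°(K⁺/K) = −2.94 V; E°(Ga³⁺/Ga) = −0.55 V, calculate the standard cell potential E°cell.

+2.39 V

By convention the left-hand electrode in cell notation is the anode (oxidation) and the right-hand electrode is the cathode (reduction).
E°cell = E°(right) − E°(left) = −0.55 − (−2.94) = +2.39 V.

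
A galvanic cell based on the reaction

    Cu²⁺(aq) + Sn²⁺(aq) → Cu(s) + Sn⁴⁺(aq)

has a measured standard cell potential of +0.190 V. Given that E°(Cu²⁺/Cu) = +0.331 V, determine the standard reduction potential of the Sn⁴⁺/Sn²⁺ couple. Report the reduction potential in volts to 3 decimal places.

In the reaction as written the Cu²⁺/Cu couple is reduced (cathode) and Sn⁴⁺/Sn²⁺ is oxidized (anode), so E°cell = E°(Cu²⁺/Cu) − E°(Sn⁴⁺/Sn²⁺).
E°(Sn⁴⁺/Sn²⁺) = E°(cathode) − E°cell = +0.331 − (+0.190) = +0.141 V.

+0.141 V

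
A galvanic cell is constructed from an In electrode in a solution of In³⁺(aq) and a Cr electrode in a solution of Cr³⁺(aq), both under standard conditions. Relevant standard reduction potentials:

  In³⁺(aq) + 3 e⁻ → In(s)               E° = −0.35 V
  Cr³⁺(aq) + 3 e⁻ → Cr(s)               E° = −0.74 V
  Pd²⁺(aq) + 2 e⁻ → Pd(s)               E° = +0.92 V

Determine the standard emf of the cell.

Of the two couples in this cell, the one with the more positive reduction potential is reduced at the cathode: here that is In³⁺/In (−0.35 V); Cr³⁺/Cr (−0.74 V) is the anode.
E°cell = E°(cathode) − E°(anode) = −0.35 − (−0.74) = +0.39 V.

+0.39 V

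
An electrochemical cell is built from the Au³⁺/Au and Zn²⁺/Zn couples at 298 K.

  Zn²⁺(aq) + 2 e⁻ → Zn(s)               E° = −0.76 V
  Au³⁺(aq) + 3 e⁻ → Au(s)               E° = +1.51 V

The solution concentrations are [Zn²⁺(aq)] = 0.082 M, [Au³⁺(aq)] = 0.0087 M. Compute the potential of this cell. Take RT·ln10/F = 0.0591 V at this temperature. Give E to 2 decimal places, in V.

Au³⁺/Au is reduced (cathode, E° = +1.51 V) and Zn²⁺/Zn is oxidized (anode).
E°cell = +1.51 − (−0.76) = +2.27 V, with n = 6 electrons transferred.
The balanced reaction is 2 Au³⁺(aq) + 3 Zn(s) → 2 Au(s) + 3 Zn²⁺(aq), so Q = [Zn²⁺(aq)]^3 / [Au³⁺(aq)]^2 = 7.28 and log Q = 0.862.
Applying E = E° − (RT ln10/nF)·log Q gives +2.27 − (0.0591/6)(0.862) = +2.26 V.

+2.26 V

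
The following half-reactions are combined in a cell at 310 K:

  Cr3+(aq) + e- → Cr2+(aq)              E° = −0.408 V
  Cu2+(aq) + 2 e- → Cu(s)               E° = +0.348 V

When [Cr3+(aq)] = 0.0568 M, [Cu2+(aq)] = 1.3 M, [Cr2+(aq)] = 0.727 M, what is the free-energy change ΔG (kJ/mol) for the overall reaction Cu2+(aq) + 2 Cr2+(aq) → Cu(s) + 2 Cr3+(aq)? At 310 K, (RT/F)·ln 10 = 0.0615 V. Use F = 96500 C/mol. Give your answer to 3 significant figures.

The standard cell potential is +0.348 − (−0.408) = +0.756 V, with n = 2 electrons in the balanced equation.
The reaction quotient is [Cr3+(aq)]^2 / ([Cu2+(aq)]·[Cr2+(aq)]^2) = 0.0047; by Nernst, E = +0.756 − (0.0615/2)(−2.328) = +0.8276 V.
Then ΔG = −nFE = −2 × 96500 × +0.8276 J/mol = −160 kJ/mol.

−160 kJ/mol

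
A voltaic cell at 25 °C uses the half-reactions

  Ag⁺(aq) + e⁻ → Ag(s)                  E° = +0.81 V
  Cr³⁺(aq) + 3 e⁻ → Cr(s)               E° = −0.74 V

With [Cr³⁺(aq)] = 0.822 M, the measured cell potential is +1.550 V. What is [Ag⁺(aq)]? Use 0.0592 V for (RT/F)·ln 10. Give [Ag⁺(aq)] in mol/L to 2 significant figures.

Ag⁺/Ag is the cathode (higher E°); E°cell = +0.81 − (−0.74) = +1.55 V with n = 3.
Rearranging E = E° − (0.0592/n)·log Q gives log Q = 3(+1.55 − (+1.550))/0.0592 = 0.000.
For 3 Ag⁺(aq) + Cr(s) → 3 Ag(s) + Cr³⁺(aq), the reaction quotient is Q = [Cr³⁺(aq)] / [Ag⁺(aq)]^3.
Isolating [Ag⁺(aq)] in Q = 10^{0.000} yields log [Ag⁺(aq)] = −0.028, i.e. 0.94 M.

0.94 M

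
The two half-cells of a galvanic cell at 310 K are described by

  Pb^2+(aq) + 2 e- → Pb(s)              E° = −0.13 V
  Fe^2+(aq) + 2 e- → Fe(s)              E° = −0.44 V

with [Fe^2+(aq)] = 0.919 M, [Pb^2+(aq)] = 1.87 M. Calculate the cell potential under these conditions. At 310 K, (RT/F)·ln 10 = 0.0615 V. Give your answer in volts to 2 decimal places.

Since E°(Pb²⁺/Pb) > E°(Fe²⁺/Fe), Pb²⁺/Pb serves as the cathode.
The standard potential is −0.13 − (−0.44) = +0.31 V and the balanced reaction transfers n = 2 electrons.
Balancing gives Pb^2+(aq) + Fe(s) → Pb(s) + Fe^2+(aq); hence Q = [Fe^2+(aq)] / [Pb^2+(aq)] = 0.491 (log Q = −0.309).
E = E° − (0.0615/n)·log Q = +0.31 − (0.0615/2)(−0.309) = +0.32 V.

+0.32 V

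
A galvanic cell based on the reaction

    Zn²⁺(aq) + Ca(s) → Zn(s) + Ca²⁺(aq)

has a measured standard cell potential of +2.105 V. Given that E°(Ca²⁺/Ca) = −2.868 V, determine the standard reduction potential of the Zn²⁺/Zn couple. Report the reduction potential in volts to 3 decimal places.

−0.763 V

In the reaction as written the Zn²⁺/Zn couple is reduced (cathode) and Ca²⁺/Ca is oxidized (anode), so E°cell = E°(Zn²⁺/Zn) − E°(Ca²⁺/Ca).
E°(Zn²⁺/Zn) = E°cell + E°(anode) = +2.105 + (−2.868) = −0.763 V.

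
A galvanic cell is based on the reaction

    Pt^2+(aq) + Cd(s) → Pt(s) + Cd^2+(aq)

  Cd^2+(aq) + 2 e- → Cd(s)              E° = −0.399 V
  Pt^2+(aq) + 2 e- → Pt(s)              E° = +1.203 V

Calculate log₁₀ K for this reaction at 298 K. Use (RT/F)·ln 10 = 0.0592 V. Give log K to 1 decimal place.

log K = 54.1

The Pt²⁺/Pt couple is reduced (cathode); E°cell = +1.203 − (−0.399) = +1.602 V with n = 2.
At equilibrium E = 0, so log K = nE°cell / 0.0592 = (2)(+1.602) / 0.0592 = 54.1.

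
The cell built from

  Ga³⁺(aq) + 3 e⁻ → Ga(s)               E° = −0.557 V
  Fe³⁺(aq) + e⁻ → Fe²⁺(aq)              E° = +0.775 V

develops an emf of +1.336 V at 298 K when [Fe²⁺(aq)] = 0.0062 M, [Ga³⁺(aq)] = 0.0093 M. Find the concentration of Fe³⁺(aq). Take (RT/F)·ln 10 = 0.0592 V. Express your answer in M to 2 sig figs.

0.0015 M

The Fe³⁺/Fe²⁺ couple has the larger reduction potential, so it is the cathode: E°cell = +0.775 − (−0.557) = +1.332 V and n = 3.
Rearranging E = E° − (0.0592/n)·log Q gives log Q = 3(+1.332 − (+1.336))/0.0592 = −0.203.
Balancing electrons gives 3 Fe³⁺(aq) + Ga(s) → 3 Fe²⁺(aq) + Ga³⁺(aq); thus Q = ([Fe²⁺(aq)]^3·[Ga³⁺(aq)]) / [Fe³⁺(aq)]^3.
Solving for the unknown gives log [Fe³⁺(aq)] = −2.817, so [Fe³⁺(aq)] ≈ 0.0015 M.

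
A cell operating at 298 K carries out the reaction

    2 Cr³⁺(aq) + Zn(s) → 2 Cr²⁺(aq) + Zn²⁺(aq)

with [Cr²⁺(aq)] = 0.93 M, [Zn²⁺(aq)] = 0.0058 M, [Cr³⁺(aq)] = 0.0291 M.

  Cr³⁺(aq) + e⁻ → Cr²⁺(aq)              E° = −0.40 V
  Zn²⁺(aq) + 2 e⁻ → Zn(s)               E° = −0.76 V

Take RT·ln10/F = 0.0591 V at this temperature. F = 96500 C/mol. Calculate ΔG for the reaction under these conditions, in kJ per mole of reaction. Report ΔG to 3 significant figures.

−65.1 kJ/mol

The standard cell potential is −0.40 − (−0.76) = +0.36 V, with n = 2 electrons in the balanced equation.
The reaction quotient is ([Cr²⁺(aq)]^2·[Zn²⁺(aq)]) / [Cr³⁺(aq)]^2 = 5.92; by Nernst, E = +0.36 − (0.0591/2)(0.773) = +0.3372 V.
ΔG = −nFE = −(2)(96500)(+0.3372) J/mol = −65.1 kJ/mol.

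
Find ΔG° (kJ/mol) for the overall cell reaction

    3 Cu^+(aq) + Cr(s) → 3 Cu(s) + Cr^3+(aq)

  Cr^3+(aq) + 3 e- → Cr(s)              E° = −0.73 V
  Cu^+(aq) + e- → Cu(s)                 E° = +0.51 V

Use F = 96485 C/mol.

In the reaction as written Cu^+(aq) is reduced, so the Cu⁺/Cu couple is the cathode and Cr³⁺/Cr is the anode.
E°cell = +0.51 − (−0.73) = +1.24 V; balancing electrons gives n = 3.
ΔG° = −nFE°cell = −(3)(96485)(+1.24) J/mol = −359 kJ/mol.

−359 kJ/mol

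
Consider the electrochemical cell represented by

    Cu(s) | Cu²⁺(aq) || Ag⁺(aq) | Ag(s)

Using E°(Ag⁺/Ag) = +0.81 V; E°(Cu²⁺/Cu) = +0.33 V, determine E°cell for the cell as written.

By convention the left-hand electrode in cell notation is the anode (oxidation) and the right-hand electrode is the cathode (reduction).
E°cell = E°(right) − E°(left) = +0.81 − (+0.33) = +0.48 V.

+0.48 V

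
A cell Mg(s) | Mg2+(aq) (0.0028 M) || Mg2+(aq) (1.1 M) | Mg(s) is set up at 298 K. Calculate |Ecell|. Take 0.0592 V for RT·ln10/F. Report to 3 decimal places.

For a concentration cell E°cell = 0, since both electrodes use the same couple.
The compartment with the higher Mg2+(aq) concentration (1.1 M) acts as the cathode; ions are reduced there and produced at the dilute (0.0028 M) anode.
With n = 2, Ecell = −(0.0592/2)·log([dilute]/[conc]) = −(0.0592/2)·log(0.0028/1.1) = +0.077 V.

0.077 V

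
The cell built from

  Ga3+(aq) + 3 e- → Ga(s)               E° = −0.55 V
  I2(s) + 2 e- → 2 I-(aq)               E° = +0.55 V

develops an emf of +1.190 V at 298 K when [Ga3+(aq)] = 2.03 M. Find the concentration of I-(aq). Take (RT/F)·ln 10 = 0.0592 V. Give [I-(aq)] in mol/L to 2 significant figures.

I₂/I⁻ is the cathode (higher E°); E°cell = +0.55 − (−0.55) = +1.10 V with n = 6.
Since E = E° − (0.0592/n)·log Q, log Q = n(E° − E)/0.0592 = −9.122.
Balancing electrons gives 3 I2(s) + 2 Ga(s) → 6 I-(aq) + 2 Ga3+(aq); thus Q = [I-(aq)]^6·[Ga3+(aq)]^2.
Isolating [I-(aq)] in Q = 10^{−9.122} yields log [I-(aq)] = −1.623, i.e. 0.024 M.

0.024 M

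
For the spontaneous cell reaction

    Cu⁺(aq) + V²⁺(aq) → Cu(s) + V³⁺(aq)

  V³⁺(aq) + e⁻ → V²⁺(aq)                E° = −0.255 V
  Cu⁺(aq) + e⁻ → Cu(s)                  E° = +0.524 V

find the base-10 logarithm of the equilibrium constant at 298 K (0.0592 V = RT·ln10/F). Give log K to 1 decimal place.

The Cu⁺/Cu couple is reduced (cathode); E°cell = +0.524 − (−0.255) = +0.779 V with n = 1.
At equilibrium E = 0, so log K = nE°cell / 0.0592 = (1)(+0.779) / 0.0592 = 13.2.

log K = 13.2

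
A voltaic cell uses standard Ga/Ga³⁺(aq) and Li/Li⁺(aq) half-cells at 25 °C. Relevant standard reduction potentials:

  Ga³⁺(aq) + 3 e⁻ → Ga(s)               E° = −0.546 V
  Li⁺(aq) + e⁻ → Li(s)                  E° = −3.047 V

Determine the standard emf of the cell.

+2.501 V

Of the two couples in this cell, the one with the more positive reduction potential is reduced at the cathode: here that is Ga³⁺/Ga (−0.546 V); Li⁺/Li (−3.047 V) is the anode.
E°cell = E°(cathode) − E°(anode) = −0.546 − (−3.047) = +2.501 V.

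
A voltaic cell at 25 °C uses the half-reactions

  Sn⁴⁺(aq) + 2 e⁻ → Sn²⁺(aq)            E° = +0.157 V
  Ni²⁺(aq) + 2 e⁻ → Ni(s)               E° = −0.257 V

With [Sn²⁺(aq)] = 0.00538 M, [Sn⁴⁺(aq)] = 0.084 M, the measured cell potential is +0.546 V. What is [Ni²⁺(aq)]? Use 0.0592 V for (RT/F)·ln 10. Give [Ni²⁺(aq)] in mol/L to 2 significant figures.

0.00054 M

The Sn⁴⁺/Sn²⁺ couple has the larger reduction potential, so it is the cathode: E°cell = +0.157 − (−0.257) = +0.414 V and n = 2.
Rearranging E = E° − (0.0592/n)·log Q gives log Q = 2(+0.414 − (+0.546))/0.0592 = −4.459.
The balanced reaction is Sn⁴⁺(aq) + Ni(s) → Sn²⁺(aq) + Ni²⁺(aq), so Q = ([Sn²⁺(aq)]·[Ni²⁺(aq)]) / [Sn⁴⁺(aq)].
Solving for the unknown gives log [Ni²⁺(aq)] = −3.266, so [Ni²⁺(aq)] ≈ 0.00054 M.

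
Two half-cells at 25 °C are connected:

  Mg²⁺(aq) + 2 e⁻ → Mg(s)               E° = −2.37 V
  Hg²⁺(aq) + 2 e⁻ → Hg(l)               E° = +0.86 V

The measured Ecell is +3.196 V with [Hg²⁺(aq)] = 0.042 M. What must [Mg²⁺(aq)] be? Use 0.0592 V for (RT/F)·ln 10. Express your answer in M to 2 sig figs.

0.59 M

The Hg²⁺/Hg couple has the larger reduction potential, so it is the cathode: E°cell = +0.86 − (−2.37) = +3.23 V and n = 2.
From the Nernst equation, log Q = n(E° − E)/0.0592 = 2·(+3.23 − (+3.196))/0.0592 = 1.149.
The balanced reaction is Hg²⁺(aq) + Mg(s) → Hg(l) + Mg²⁺(aq), so Q = [Mg²⁺(aq)] / [Hg²⁺(aq)].
Substituting the known concentrations and solving, log [Mg²⁺(aq)] = −0.228 and [Mg²⁺(aq)] = 0.59 M.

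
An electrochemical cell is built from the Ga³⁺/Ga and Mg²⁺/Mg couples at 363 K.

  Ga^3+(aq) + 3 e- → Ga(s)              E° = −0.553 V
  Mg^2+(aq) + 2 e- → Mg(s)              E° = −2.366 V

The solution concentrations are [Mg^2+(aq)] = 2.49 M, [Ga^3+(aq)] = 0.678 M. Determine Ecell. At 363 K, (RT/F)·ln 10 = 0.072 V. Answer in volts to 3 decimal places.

+1.795 V

Ga³⁺/Ga is reduced (cathode, E° = −0.553 V) and Mg²⁺/Mg is oxidized (anode).
E°cell = −0.553 − (−2.366) = +1.813 V, with n = 6 electrons transferred.
For the overall reaction 2 Ga^3+(aq) + 3 Mg(s) → 2 Ga(s) + 3 Mg^2+(aq), Q = [Mg^2+(aq)]^3 / [Ga^3+(aq)]^2 = 33.6, giving log Q = 1.526.
By the Nernst equation, E = +1.813 − (0.072/6)·(1.526) = +1.795 V.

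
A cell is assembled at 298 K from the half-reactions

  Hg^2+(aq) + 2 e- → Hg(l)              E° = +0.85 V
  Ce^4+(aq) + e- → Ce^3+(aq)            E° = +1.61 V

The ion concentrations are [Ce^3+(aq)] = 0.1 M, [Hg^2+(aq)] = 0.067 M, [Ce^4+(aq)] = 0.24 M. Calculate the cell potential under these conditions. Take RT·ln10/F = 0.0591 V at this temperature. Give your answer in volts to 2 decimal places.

Ce⁴⁺/Ce³⁺ is reduced (cathode, E° = +1.61 V) and Hg²⁺/Hg is oxidized (anode).
E°cell = +1.61 − (+0.85) = +0.76 V, with n = 2 electrons transferred.
Balancing gives 2 Ce^4+(aq) + Hg(l) → 2 Ce^3+(aq) + Hg^2+(aq); hence Q = ([Ce^3+(aq)]^2·[Hg^2+(aq)]) / [Ce^4+(aq)]^2 = 0.0116 (log Q = −1.934).
Applying E = E° − (RT ln10/nF)·log Q gives +0.76 − (0.0591/2)(−1.934) = +0.82 V.

+0.82 V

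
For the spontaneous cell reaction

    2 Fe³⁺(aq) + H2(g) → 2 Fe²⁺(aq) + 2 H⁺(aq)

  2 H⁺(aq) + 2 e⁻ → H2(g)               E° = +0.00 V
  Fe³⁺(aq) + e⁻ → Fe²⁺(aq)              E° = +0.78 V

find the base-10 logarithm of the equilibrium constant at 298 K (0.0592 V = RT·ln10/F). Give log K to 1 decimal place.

log K = 26.4

The Fe³⁺/Fe²⁺ couple is reduced (cathode); E°cell = +0.78 − (+0.00) = +0.78 V with n = 2.
At equilibrium E = 0, so log K = nE°cell / 0.0592 = (2)(+0.78) / 0.0592 = 26.4.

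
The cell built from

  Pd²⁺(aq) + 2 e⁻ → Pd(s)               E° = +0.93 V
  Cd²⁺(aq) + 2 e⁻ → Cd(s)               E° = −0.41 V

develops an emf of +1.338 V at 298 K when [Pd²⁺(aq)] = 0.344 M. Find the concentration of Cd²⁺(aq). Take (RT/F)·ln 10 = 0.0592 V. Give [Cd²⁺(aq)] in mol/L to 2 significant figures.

The Pd²⁺/Pd couple has the larger reduction potential, so it is the cathode: E°cell = +0.93 − (−0.41) = +1.34 V and n = 2.
Rearranging E = E° − (0.0592/n)·log Q gives log Q = 2(+1.34 − (+1.338))/0.0592 = 0.068.
Balancing electrons gives Pd²⁺(aq) + Cd(s) → Pd(s) + Cd²⁺(aq); thus Q = [Cd²⁺(aq)] / [Pd²⁺(aq)].
Isolating [Cd²⁺(aq)] in Q = 10^{0.068} yields log [Cd²⁺(aq)] = −0.395, i.e. 0.40 M.

0.40 M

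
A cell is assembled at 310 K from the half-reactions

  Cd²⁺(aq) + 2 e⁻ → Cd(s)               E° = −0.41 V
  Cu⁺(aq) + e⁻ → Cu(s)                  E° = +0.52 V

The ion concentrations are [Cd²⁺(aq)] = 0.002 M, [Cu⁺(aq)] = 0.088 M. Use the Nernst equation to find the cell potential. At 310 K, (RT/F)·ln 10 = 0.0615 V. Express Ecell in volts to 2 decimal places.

+0.95 V

The Cu⁺/Cu couple has the more positive E°, so it is the cathode; Cd²⁺/Cd is the anode.
E°cell = +0.52 − (−0.41) = +0.93 V, with n = 2 electrons transferred.
For the overall reaction 2 Cu⁺(aq) + Cd(s) → 2 Cu(s) + Cd²⁺(aq), Q = [Cd²⁺(aq)] / [Cu⁺(aq)]^2 = 0.258, giving log Q = −0.588.
Applying E = E° − (RT ln10/nF)·log Q gives +0.93 − (0.0615/2)(−0.588) = +0.95 V.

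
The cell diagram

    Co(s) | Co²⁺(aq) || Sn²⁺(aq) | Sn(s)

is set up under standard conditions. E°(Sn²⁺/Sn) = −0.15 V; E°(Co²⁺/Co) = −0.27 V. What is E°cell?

+0.12 V

By convention the left-hand electrode in cell notation is the anode (oxidation) and the right-hand electrode is the cathode (reduction).
E°cell = E°(right) − E°(left) = −0.15 − (−0.27) = +0.12 V.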